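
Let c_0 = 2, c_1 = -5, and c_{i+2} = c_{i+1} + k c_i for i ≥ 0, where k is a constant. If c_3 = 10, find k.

-5

c_2 = -5 + 2k
c_3 = -5 - 3k
So -5 - 3k = 10, giving k = -5.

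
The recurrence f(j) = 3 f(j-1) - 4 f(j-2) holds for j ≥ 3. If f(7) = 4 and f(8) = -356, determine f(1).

Rearranging, f(j-2) = (f(j) - 3 f(j-1)) / -4.
f(6) = (-356 - 3*4) / -4 = -368/-4 = 92
f(5) = (4 - 3*92) / -4 = -272/-4 = 68
f(4) = (92 - 3*68) / -4 = -112/-4 = 28
f(3) = (68 - 3*28) / -4 = -16/-4 = 4
f(2) = (28 - 3*4) / -4 = 16/-4 = -4
f(1) = (4 - 3*(-4)) / -4 = 16/-4 = -4

-4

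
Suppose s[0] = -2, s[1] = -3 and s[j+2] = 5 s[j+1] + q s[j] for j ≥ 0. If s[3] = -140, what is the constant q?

s[2] = -15 - 2q
s[3] = -75 - 13q
So -75 - 13q = -140, giving q = 5.

5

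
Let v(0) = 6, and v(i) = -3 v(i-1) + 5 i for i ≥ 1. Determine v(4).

416

v(1) = -3(6) + 5 = -13
v(2) = -3(-13) + 10 = 49
v(3) = -3(49) + 15 = -132
v(4) = -3(-132) + 20 = 416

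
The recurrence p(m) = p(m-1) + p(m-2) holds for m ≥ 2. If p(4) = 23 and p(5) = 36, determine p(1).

Rearranging, p(m-2) = p(m) - p(m-1).
p(3) = 36 - 23 = 13
p(2) = 23 - 13 = 10
p(1) = 13 - 10 = 3

3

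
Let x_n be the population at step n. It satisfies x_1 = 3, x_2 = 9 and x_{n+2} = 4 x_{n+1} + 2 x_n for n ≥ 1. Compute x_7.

16392

x_3 = 4·9 + 2·3 = 42
x_4 = 4·42 + 2·9 = 186
x_5 = 4·186 + 2·42 = 828
x_6 = 4·828 + 2·186 = 3684
x_7 = 4·3684 + 2·828 = 16392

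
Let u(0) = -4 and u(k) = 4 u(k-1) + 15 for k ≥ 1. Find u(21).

4398046511099

The fixed point is 15/(1 - 4) = -5, so u(k) + 5 = 4(u(k-1) + 5).
Hence u(k) = 1·4^k - 5.
u(21) = 1·4^{21} - 5 = 1·4398046511104 - 5 = 4398046511099.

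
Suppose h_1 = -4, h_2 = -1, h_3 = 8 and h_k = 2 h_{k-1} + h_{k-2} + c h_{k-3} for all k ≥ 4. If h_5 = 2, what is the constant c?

4

h_4 = 15 - 4c
h_5 = 38 - 9c
So 38 - 9c = 2, giving c = 4.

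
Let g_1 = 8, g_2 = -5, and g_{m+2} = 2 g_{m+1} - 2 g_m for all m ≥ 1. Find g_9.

128

g_3 = 2*(-5) - 2*8 = -26
g_4 = 2*(-26) - 2*(-5) = -42
g_5 = 2*(-42) - 2*(-26) = -32
g_6 = 2*(-32) - 2*(-42) = 20
g_7 = 2*20 - 2*(-32) = 104
g_8 = 2*104 - 2*20 = 168
g_9 = 2*168 - 2*104 = 128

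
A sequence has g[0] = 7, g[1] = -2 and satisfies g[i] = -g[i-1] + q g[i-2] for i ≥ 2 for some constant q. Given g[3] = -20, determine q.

g[2] = 2 + 7q
g[3] = -2 - 9q
So -2 - 9q = -20, giving q = 2.

2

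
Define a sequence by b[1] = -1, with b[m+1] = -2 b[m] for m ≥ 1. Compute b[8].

b[2] = -2*(-1) = 2
b[3] = -2*2 = -4
b[4] = -2*(-4) = 8
b[5] = -2*8 = -16
b[6] = -2*(-16) = 32
b[7] = -2*32 = -64
b[8] = -2*(-64) = 128

128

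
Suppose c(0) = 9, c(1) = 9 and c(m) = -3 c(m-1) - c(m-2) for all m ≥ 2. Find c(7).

4689

c(2) = -3·9 - 9 = -36
c(3) = -3·(-36) - 9 = 99
c(4) = -3·99 - (-36) = -261
c(5) = -3·(-261) - 99 = 684
c(6) = -3·684 - (-261) = -1791
c(7) = -3·(-1791) - 684 = 4689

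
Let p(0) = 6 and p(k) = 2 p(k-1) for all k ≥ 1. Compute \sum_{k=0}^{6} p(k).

762

p(1) = 2*6 = 12
p(2) = 2*12 = 24
p(3) = 2*24 = 48
p(4) = 2*48 = 96
p(5) = 2*96 = 192
p(6) = 2*192 = 384
Sum = 6 + 12 + 24 + 48 + 96 + 192 + 384 = 762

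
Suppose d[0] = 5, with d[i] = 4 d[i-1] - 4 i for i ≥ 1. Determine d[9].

d[1] = 4*5 - 4 = 16
d[2] = 4*16 - 8 = 56
d[3] = 4*56 - 12 = 212
d[4] = 4*212 - 16 = 832
d[5] = 4*832 - 20 = 3308
d[6] = 4*3308 - 24 = 13208
d[7] = 4*13208 - 28 = 52804
d[8] = 4*52804 - 32 = 211184
d[9] = 4*211184 - 36 = 844700

844700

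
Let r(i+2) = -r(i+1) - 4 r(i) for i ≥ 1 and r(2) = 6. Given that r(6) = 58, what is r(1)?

-1

Let r(1) = x.
r(3) = -6 - 4x
r(4) = -18 + 4x
r(5) = 42 + 12x
r(6) = 30 - 28x
So 30 - 28x = 58, giving x = -1.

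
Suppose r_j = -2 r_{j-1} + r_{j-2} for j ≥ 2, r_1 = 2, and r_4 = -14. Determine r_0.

2

Let r_0 = y.
r_2 = -4 + y
r_3 = 10 - 2y
r_4 = -24 + 5y
So -24 + 5y = -14, giving y = 2.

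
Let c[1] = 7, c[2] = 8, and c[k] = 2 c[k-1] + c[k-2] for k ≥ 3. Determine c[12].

62574

c[3] = 2(8) + 7 = 23
c[4] = 2(23) + 8 = 54
c[5] = 2(54) + 23 = 131
c[6] = 2(131) + 54 = 316
c[7] = 2(316) + 131 = 763
c[8] = 2(763) + 316 = 1842
c[9] = 2(1842) + 763 = 4447
c[10] = 2(4447) + 1842 = 10736
c[11] = 2(10736) + 4447 = 25919
c[12] = 2(25919) + 10736 = 62574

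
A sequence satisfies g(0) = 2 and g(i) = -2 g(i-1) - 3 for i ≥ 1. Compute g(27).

The fixed point is -3/(1 + 2) = -1, so g(i) + 1 = -2(g(i-1) + 1).
Hence g(i) = 3·(-2)^i - 1.
g(27) = 3·(-2)^{27} - 1 = 3·-134217728 - 1 = -402653185.

-402653185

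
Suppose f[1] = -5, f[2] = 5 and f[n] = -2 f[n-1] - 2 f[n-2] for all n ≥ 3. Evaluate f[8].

40

f[3] = -2*5 - 2*(-5) = 0
f[4] = -2*0 - 2*5 = -10
f[5] = -2*(-10) - 2*0 = 20
f[6] = -2*20 - 2*(-10) = -20
f[7] = -2*(-20) - 2*20 = 0
f[8] = -2*0 - 2*(-20) = 40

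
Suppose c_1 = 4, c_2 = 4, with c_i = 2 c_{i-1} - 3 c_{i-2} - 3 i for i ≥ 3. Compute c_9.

c_3 = 2*4 - 3*4 - 9 = -13
c_4 = 2*(-13) - 3*4 - 12 = -50
c_5 = 2*(-50) - 3*(-13) - 15 = -76
c_6 = 2*(-76) - 3*(-50) - 18 = -20
c_7 = 2*(-20) - 3*(-76) - 21 = 167
c_8 = 2*167 - 3*(-20) - 24 = 370
c_9 = 2*370 - 3*167 - 27 = 212

212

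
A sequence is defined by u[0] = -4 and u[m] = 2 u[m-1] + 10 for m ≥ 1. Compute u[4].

u[1] = 2(-4) + 10 = 2
u[2] = 2(2) + 10 = 14
u[3] = 2(14) + 10 = 38
u[4] = 2(38) + 10 = 86

86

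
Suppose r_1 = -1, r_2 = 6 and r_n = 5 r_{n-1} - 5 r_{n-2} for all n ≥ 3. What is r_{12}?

4590625

r_3 = 5(6) - 5(-1) = 35
r_4 = 5(35) - 5(6) = 145
r_5 = 5(145) - 5(35) = 550
r_6 = 5(550) - 5(145) = 2025
r_7 = 5(2025) - 5(550) = 7375
r_8 = 5(7375) - 5(2025) = 26750
r_9 = 5(26750) - 5(7375) = 96875
r_{10} = 5(96875) - 5(26750) = 350625
r_{11} = 5(350625) - 5(96875) = 1268750
r_{12} = 5(1268750) - 5(350625) = 4590625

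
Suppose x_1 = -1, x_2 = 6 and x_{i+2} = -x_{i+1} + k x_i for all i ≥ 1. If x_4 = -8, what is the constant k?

-2

x_3 = -6 - k
x_4 = 6 + 7k
So 6 + 7k = -8, giving k = -2.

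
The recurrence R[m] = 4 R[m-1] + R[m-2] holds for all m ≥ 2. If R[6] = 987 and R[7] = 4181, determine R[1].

1

Rearranging, R[m-2] = R[m] - 4 R[m-1].
R[5] = 4181 - 4·987 = 233
R[4] = 987 - 4·233 = 55
R[3] = 233 - 4·55 = 13
R[2] = 55 - 4·13 = 3
R[1] = 13 - 4·3 = 1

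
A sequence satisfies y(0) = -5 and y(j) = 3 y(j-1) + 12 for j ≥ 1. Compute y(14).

The fixed point is 12/(1 - 3) = -6, so y(j) + 6 = 3(y(j-1) + 6).
Hence y(j) = 1·3^j - 6.
y(14) = 1·3^{14} - 6 = 1·4782969 - 6 = 4782963.

4782963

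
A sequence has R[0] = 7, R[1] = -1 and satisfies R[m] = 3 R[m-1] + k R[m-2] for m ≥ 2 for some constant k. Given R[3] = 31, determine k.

2

R[2] = -3 + 7k
R[3] = -9 + 20k
So -9 + 20k = 31, giving k = 2.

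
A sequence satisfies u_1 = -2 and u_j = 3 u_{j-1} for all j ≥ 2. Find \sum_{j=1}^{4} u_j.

-80

u_2 = 3*(-2) = -6
u_3 = 3*(-6) = -18
u_4 = 3*(-18) = -54
Sum = (-2) + (-6) + (-18) + (-54) = -80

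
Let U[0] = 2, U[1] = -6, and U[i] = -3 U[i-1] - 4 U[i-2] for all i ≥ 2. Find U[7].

U[2] = -3·(-6) - 4·2 = 10
U[3] = -3·10 - 4·(-6) = -6
U[4] = -3·(-6) - 4·10 = -22
U[5] = -3·(-22) - 4·(-6) = 90
U[6] = -3·90 - 4·(-22) = -182
U[7] = -3·(-182) - 4·90 = 186

186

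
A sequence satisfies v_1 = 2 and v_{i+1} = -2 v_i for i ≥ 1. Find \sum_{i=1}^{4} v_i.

-10

v_2 = -2*2 = -4
v_3 = -2*(-4) = 8
v_4 = -2*8 = -16
Sum = 2 + (-4) + 8 + (-16) = -10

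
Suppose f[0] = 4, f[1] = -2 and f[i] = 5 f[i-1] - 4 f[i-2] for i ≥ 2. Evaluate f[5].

-2042

f[2] = 5·(-2) - 4·4 = -26
f[3] = 5·(-26) - 4·(-2) = -122
f[4] = 5·(-122) - 4·(-26) = -506
f[5] = 5·(-506) - 4·(-122) = -2042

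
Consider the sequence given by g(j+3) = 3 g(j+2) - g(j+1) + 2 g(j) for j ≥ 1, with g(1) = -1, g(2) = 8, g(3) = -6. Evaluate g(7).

-504

g(4) = 3(-6) - 8 + 2(-1) = -28
g(5) = 3(-28) - (-6) + 2(8) = -62
g(6) = 3(-62) - (-28) + 2(-6) = -170
g(7) = 3(-170) - (-62) + 2(-28) = -504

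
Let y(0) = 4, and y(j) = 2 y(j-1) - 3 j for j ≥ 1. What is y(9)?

y(1) = 2·4 - 3 = 5
y(2) = 2·5 - 6 = 4
y(3) = 2·4 - 9 = -1
y(4) = 2·(-1) - 12 = -14
y(5) = 2·(-14) - 15 = -43
y(6) = 2·(-43) - 18 = -104
y(7) = 2·(-104) - 21 = -229
y(8) = 2·(-229) - 24 = -482
y(9) = 2·(-482) - 27 = -991

-991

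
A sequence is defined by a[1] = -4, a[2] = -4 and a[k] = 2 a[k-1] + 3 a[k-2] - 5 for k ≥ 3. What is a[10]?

-51664

a[3] = 2*(-4) + 3*(-4) - 5 = -25
a[4] = 2*(-25) + 3*(-4) - 5 = -67
a[5] = 2*(-67) + 3*(-25) - 5 = -214
a[6] = 2*(-214) + 3*(-67) - 5 = -634
a[7] = 2*(-634) + 3*(-214) - 5 = -1915
a[8] = 2*(-1915) + 3*(-634) - 5 = -5737
a[9] = 2*(-5737) + 3*(-1915) - 5 = -17224
a[10] = 2*(-17224) + 3*(-5737) - 5 = -51664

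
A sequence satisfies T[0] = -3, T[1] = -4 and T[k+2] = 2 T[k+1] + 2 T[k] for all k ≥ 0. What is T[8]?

-5552

T[2] = 2·(-4) + 2·(-3) = -14
T[3] = 2·(-14) + 2·(-4) = -36
T[4] = 2·(-36) + 2·(-14) = -100
T[5] = 2·(-100) + 2·(-36) = -272
T[6] = 2·(-272) + 2·(-100) = -744
T[7] = 2·(-744) + 2·(-272) = -2032
T[8] = 2·(-2032) + 2·(-744) = -5552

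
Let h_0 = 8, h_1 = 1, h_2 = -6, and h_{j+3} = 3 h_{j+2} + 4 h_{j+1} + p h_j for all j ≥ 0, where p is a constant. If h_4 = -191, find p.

h_3 = -14 + 8p
h_4 = -66 + 25p
So -66 + 25p = -191, giving p = -5.

-5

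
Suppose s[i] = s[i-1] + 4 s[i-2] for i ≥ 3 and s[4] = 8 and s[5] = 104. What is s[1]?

Rearranging, s[i-2] = (s[i] - s[i-1]) / 4.
s[3] = (104 - 8) / 4 = 96/4 = 24
s[2] = (8 - 24) / 4 = -16/4 = -4
s[1] = (24 - (-4)) / 4 = 28/4 = 7

7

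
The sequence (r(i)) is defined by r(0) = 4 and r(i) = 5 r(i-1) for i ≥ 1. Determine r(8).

r(1) = 5·4 = 20
r(2) = 5·20 = 100
r(3) = 5·100 = 500
r(4) = 5·500 = 2500
r(5) = 5·2500 = 12500
r(6) = 5·12500 = 62500
r(7) = 5·62500 = 312500
r(8) = 5·312500 = 1562500

1562500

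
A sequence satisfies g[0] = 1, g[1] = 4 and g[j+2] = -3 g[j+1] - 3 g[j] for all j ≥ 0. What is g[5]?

63

g[2] = -3·4 - 3·1 = -15
g[3] = -3·(-15) - 3·4 = 33
g[4] = -3·33 - 3·(-15) = -54
g[5] = -3·(-54) - 3·33 = 63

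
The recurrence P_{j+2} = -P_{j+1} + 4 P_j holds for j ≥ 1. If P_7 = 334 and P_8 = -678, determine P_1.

4

Rearranging, P_{j-2} = (P_j + P_{j-1}) / 4.
P_6 = (-678 + 334) / 4 = -344/4 = -86
P_5 = (334 + (-86)) / 4 = 248/4 = 62
P_4 = (-86 + 62) / 4 = -24/4 = -6
P_3 = (62 + (-6)) / 4 = 56/4 = 14
P_2 = (-6 + 14) / 4 = 8/4 = 2
P_1 = (14 + 2) / 4 = 16/4 = 4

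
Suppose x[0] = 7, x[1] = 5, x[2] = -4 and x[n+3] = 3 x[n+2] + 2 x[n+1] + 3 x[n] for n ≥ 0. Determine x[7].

3145

x[3] = 3(-4) + 2(5) + 3(7) = 19
x[4] = 3(19) + 2(-4) + 3(5) = 64
x[5] = 3(64) + 2(19) + 3(-4) = 218
x[6] = 3(218) + 2(64) + 3(19) = 839
x[7] = 3(839) + 2(218) + 3(64) = 3145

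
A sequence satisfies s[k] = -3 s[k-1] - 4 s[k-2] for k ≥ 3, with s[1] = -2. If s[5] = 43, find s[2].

Let s[2] = y.
s[3] = 8 - 3y
s[4] = -24 + 5y
s[5] = 40 - 3y
So 40 - 3y = 43, giving y = -1.

-1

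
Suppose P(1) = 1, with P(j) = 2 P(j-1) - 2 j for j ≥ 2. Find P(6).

P(2) = 2(1) - 4 = -2
P(3) = 2(-2) - 6 = -10
P(4) = 2(-10) - 8 = -28
P(5) = 2(-28) - 10 = -66
P(6) = 2(-66) - 12 = -144

-144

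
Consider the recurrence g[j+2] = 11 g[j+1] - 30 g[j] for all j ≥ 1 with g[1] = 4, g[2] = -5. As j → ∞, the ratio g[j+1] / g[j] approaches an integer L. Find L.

6

The characteristic equation is r^2 - 11r + 30 = 0, which factors as (r - 6)(r - 5) = 0.
So the roots are 6 and 5. Since |6| > |5| and the coefficient of 6^j is non-zero, the ratio tends to 6.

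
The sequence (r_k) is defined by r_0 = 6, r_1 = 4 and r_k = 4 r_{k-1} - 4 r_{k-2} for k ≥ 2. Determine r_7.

r_2 = 4·4 - 4·6 = -8
r_3 = 4·(-8) - 4·4 = -48
r_4 = 4·(-48) - 4·(-8) = -160
r_5 = 4·(-160) - 4·(-48) = -448
r_6 = 4·(-448) - 4·(-160) = -1152
r_7 = 4·(-1152) - 4·(-448) = -2816

-2816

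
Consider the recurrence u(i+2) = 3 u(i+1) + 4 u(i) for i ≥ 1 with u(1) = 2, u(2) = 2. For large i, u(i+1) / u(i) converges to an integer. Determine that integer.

4

The characteristic equation is r^2 - 3r - 4 = 0, which factors as (r - 4)(r + 1) = 0.
So the roots are 4 and -1. Since |4| > |-1| and the coefficient of 4^i is non-zero, the ratio tends to 4.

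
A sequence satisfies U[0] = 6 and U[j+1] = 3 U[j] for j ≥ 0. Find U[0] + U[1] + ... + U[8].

U[1] = 3·6 = 18
U[2] = 3·18 = 54
U[3] = 3·54 = 162
U[4] = 3·162 = 486
U[5] = 3·486 = 1458
U[6] = 3·1458 = 4374
U[7] = 3·4374 = 13122
U[8] = 3·13122 = 39366
Sum = 6 + 18 + 54 + 162 + 486 + 1458 + 4374 + 13122 + 39366 = 59046

59046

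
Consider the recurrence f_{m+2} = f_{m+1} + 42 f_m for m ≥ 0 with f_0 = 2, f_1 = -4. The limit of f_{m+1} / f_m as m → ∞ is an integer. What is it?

The characteristic equation is r^2 - r - 42 = 0, which factors as (r - 7)(r + 6) = 0.
So the roots are 7 and -6. Since |7| > |-6| and the coefficient of 7^m is non-zero, the ratio tends to 7.

7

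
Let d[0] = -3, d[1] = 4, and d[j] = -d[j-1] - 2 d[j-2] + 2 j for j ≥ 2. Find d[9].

-22

d[2] = -4 - 2*(-3) + 4 = 6
d[3] = -6 - 2*4 + 6 = -8
d[4] = -(-8) - 2*6 + 8 = 4
d[5] = -4 - 2*(-8) + 10 = 22
d[6] = -22 - 2*4 + 12 = -18
d[7] = -(-18) - 2*22 + 14 = -12
d[8] = -(-12) - 2*(-18) + 16 = 64
d[9] = -64 - 2*(-12) + 18 = -22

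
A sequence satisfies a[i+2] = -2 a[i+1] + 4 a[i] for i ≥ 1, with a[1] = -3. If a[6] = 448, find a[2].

Let a[2] = x.
a[3] = -12 - 2x
a[4] = 24 + 8x
a[5] = -96 - 24x
a[6] = 288 + 80x
So 288 + 80x = 448, giving x = 2.

2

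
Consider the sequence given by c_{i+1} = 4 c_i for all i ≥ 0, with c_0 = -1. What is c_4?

c_1 = 4·(-1) = -4
c_2 = 4·(-4) = -16
c_3 = 4·(-16) = -64
c_4 = 4·(-64) = -256

-256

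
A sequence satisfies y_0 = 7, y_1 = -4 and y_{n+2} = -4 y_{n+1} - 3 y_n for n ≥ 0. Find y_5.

y_2 = -4·(-4) - 3·7 = -5
y_3 = -4·(-5) - 3·(-4) = 32
y_4 = -4·32 - 3·(-5) = -113
y_5 = -4·(-113) - 3·32 = 356

356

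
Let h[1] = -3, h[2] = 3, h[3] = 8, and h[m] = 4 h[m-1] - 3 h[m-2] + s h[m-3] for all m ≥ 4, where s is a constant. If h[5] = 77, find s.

-1

h[4] = 23 - 3s
h[5] = 68 - 9s
So 68 - 9s = 77, giving s = -1.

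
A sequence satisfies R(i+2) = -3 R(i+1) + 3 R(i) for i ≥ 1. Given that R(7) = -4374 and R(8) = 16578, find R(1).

-6

Rearranging, R(i-2) = (R(i) + 3 R(i-1)) / 3.
R(6) = (16578 + 3(-4374)) / 3 = 3456/3 = 1152
R(5) = (-4374 + 3(1152)) / 3 = -918/3 = -306
R(4) = (1152 + 3(-306)) / 3 = 234/3 = 78
R(3) = (-306 + 3(78)) / 3 = -72/3 = -24
R(2) = (78 + 3(-24)) / 3 = 6/3 = 2
R(1) = (-24 + 3(2)) / 3 = -18/3 = -6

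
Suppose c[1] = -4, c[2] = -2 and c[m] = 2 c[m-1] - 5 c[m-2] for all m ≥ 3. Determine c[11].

c[3] = 2(-2) - 5(-4) = 16
c[4] = 2(16) - 5(-2) = 42
c[5] = 2(42) - 5(16) = 4
c[6] = 2(4) - 5(42) = -202
c[7] = 2(-202) - 5(4) = -424
c[8] = 2(-424) - 5(-202) = 162
c[9] = 2(162) - 5(-424) = 2444
c[10] = 2(2444) - 5(162) = 4078
c[11] = 2(4078) - 5(2444) = -4064

-4064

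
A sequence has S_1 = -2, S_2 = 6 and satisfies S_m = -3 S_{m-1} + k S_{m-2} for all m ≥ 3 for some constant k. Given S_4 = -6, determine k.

S_3 = -18 - 2k
S_4 = 54 + 12k
So 54 + 12k = -6, giving k = -5.

-5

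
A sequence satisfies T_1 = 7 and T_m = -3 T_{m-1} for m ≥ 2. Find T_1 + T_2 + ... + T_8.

T_2 = -3·7 = -21
T_3 = -3·(-21) = 63
T_4 = -3·63 = -189
T_5 = -3·(-189) = 567
T_6 = -3·567 = -1701
T_7 = -3·(-1701) = 5103
T_8 = -3·5103 = -15309
Sum = 7 + (-21) + 63 + (-189) + 567 + (-1701) + 5103 + (-15309) = -11480

-11480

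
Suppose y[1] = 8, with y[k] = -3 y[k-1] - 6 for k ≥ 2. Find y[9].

62328

y[2] = -3·8 - 6 = -30
y[3] = -3·(-30) - 6 = 84
y[4] = -3·84 - 6 = -258
y[5] = -3·(-258) - 6 = 768
y[6] = -3·768 - 6 = -2310
y[7] = -3·(-2310) - 6 = 6924
y[8] = -3·6924 - 6 = -20778
y[9] = -3·(-20778) - 6 = 62328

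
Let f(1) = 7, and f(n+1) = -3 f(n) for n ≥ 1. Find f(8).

-15309

f(2) = -3*7 = -21
f(3) = -3*(-21) = 63
f(4) = -3*63 = -189
f(5) = -3*(-189) = 567
f(6) = -3*567 = -1701
f(7) = -3*(-1701) = 5103
f(8) = -3*5103 = -15309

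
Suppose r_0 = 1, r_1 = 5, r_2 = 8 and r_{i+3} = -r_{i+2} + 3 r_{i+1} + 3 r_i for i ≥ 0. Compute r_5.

25

r_3 = -8 + 3*5 + 3*1 = 10
r_4 = -10 + 3*8 + 3*5 = 29
r_5 = -29 + 3*10 + 3*8 = 25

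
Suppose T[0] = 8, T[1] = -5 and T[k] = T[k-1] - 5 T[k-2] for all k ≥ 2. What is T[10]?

T[2] = (-5) - 5*8 = -45
T[3] = (-45) - 5*(-5) = -20
T[4] = (-20) - 5*(-45) = 205
T[5] = 205 - 5*(-20) = 305
T[6] = 305 - 5*205 = -720
T[7] = (-720) - 5*305 = -2245
T[8] = (-2245) - 5*(-720) = 1355
T[9] = 1355 - 5*(-2245) = 12580
T[10] = 12580 - 5*1355 = 5805

5805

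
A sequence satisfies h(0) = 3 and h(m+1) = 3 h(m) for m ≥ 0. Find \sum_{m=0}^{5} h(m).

1092

h(1) = 3*3 = 9
h(2) = 3*9 = 27
h(3) = 3*27 = 81
h(4) = 3*81 = 243
h(5) = 3*243 = 729
Sum = 3 + 9 + 27 + 81 + 243 + 729 = 1092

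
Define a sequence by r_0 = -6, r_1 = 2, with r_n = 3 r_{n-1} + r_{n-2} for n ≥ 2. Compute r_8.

r_2 = 3·2 + (-6) = 0
r_3 = 3·0 + 2 = 2
r_4 = 3·2 + 0 = 6
r_5 = 3·6 + 2 = 20
r_6 = 3·20 + 6 = 66
r_7 = 3·66 + 20 = 218
r_8 = 3·218 + 66 = 720

720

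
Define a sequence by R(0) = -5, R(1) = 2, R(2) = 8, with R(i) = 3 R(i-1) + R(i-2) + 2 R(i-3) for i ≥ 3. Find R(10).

R(3) = 3·8 + 2 + 2·(-5) = 16
R(4) = 3·16 + 8 + 2·2 = 60
R(5) = 3·60 + 16 + 2·8 = 212
R(6) = 3·212 + 60 + 2·16 = 728
R(7) = 3·728 + 212 + 2·60 = 2516
R(8) = 3·2516 + 728 + 2·212 = 8700
R(9) = 3·8700 + 2516 + 2·728 = 30072
R(10) = 3·30072 + 8700 + 2·2516 = 103948

103948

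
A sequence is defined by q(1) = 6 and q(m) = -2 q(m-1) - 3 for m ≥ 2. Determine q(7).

q(2) = -2·6 - 3 = -15
q(3) = -2·(-15) - 3 = 27
q(4) = -2·27 - 3 = -57
q(5) = -2·(-57) - 3 = 111
q(6) = -2·111 - 3 = -225
q(7) = -2·(-225) - 3 = 447

447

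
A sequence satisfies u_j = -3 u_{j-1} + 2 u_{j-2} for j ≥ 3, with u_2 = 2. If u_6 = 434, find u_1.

-2

Let u_1 = v.
u_3 = -6 + 2v
u_4 = 22 - 6v
u_5 = -78 + 22v
u_6 = 278 - 78v
So 278 - 78v = 434, giving v = -2.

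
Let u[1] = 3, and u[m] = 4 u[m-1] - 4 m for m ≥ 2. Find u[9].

-7268

u[2] = 4(3) - 8 = 4
u[3] = 4(4) - 12 = 4
u[4] = 4(4) - 16 = 0
u[5] = 4(0) - 20 = -20
u[6] = 4(-20) - 24 = -104
u[7] = 4(-104) - 28 = -444
u[8] = 4(-444) - 32 = -1808
u[9] = 4(-1808) - 36 = -7268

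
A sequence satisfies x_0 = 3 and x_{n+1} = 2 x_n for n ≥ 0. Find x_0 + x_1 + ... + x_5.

x_1 = 2·3 = 6
x_2 = 2·6 = 12
x_3 = 2·12 = 24
x_4 = 2·24 = 48
x_5 = 2·48 = 96
Sum = 3 + 6 + 12 + 24 + 48 + 96 = 189

189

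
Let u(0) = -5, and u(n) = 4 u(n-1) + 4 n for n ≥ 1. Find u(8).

-211184

u(1) = 4(-5) + 4 = -16
u(2) = 4(-16) + 8 = -56
u(3) = 4(-56) + 12 = -212
u(4) = 4(-212) + 16 = -832
u(5) = 4(-832) + 20 = -3308
u(6) = 4(-3308) + 24 = -13208
u(7) = 4(-13208) + 28 = -52804
u(8) = 4(-52804) + 32 = -211184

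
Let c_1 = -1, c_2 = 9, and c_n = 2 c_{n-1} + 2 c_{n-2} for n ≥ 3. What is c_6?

364

c_3 = 2*9 + 2*(-1) = 16
c_4 = 2*16 + 2*9 = 50
c_5 = 2*50 + 2*16 = 132
c_6 = 2*132 + 2*50 = 364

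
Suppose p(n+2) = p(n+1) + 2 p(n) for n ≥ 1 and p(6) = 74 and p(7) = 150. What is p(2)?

Rearranging, p(n-2) = (p(n) - p(n-1)) / 2.
p(5) = (150 - 74) / 2 = 76/2 = 38
p(4) = (74 - 38) / 2 = 36/2 = 18
p(3) = (38 - 18) / 2 = 20/2 = 10
p(2) = (18 - 10) / 2 = 8/2 = 4

4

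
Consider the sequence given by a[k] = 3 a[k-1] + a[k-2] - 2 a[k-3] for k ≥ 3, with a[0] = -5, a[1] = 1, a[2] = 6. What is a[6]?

903

a[3] = 3·6 + 1 - 2·(-5) = 29
a[4] = 3·29 + 6 - 2·1 = 91
a[5] = 3·91 + 29 - 2·6 = 290
a[6] = 3·290 + 91 - 2·29 = 903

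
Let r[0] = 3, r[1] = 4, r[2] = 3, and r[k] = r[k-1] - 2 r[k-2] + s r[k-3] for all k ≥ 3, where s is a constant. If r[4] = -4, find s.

1

r[3] = -5 + 3s
r[4] = -11 + 7s
So -11 + 7s = -4, giving s = 1.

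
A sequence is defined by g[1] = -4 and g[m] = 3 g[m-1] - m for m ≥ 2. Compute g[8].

-11477

g[2] = 3·(-4) - 2 = -14
g[3] = 3·(-14) - 3 = -45
g[4] = 3·(-45) - 4 = -139
g[5] = 3·(-139) - 5 = -422
g[6] = 3·(-422) - 6 = -1272
g[7] = 3·(-1272) - 7 = -3823
g[8] = 3·(-3823) - 8 = -11477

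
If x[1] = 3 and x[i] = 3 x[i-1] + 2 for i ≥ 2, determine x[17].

The fixed point is 2/(1 - 3) = -1, so x[i] + 1 = 3(x[i-1] + 1).
Hence x[i] = 4·3^{i-1} - 1.
x[17] = 4·3^{16} - 1 = 4·43046721 - 1 = 172186883.

172186883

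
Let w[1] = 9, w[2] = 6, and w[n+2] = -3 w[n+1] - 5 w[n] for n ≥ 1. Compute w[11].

-45738

w[3] = -3·6 - 5·9 = -63
w[4] = -3·(-63) - 5·6 = 159
w[5] = -3·159 - 5·(-63) = -162
w[6] = -3·(-162) - 5·159 = -309
w[7] = -3·(-309) - 5·(-162) = 1737
w[8] = -3·1737 - 5·(-309) = -3666
w[9] = -3·(-3666) - 5·1737 = 2313
w[10] = -3·2313 - 5·(-3666) = 11391
w[11] = -3·11391 - 5·2313 = -45738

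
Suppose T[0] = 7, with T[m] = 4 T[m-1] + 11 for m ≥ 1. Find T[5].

T[1] = 4*7 + 11 = 39
T[2] = 4*39 + 11 = 167
T[3] = 4*167 + 11 = 679
T[4] = 4*679 + 11 = 2727
T[5] = 4*2727 + 11 = 10919

10919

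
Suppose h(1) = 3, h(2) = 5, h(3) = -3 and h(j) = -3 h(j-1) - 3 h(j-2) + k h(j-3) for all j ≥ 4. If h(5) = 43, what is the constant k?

-4

h(4) = -6 + 3k
h(5) = 27 - 4k
So 27 - 4k = 43, giving k = -4.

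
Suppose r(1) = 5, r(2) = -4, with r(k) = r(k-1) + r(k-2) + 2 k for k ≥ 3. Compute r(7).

r(3) = (-4) + 5 + 6 = 7
r(4) = 7 + (-4) + 8 = 11
r(5) = 11 + 7 + 10 = 28
r(6) = 28 + 11 + 12 = 51
r(7) = 51 + 28 + 14 = 93

93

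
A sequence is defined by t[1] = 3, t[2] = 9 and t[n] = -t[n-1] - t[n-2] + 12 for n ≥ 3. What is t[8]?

t[3] = -9 - 3 + 12 = 0
t[4] = -0 - 9 + 12 = 3
t[5] = -3 - 0 + 12 = 9
t[6] = -9 - 3 + 12 = 0
t[7] = -0 - 9 + 12 = 3
t[8] = -3 - 0 + 12 = 9

9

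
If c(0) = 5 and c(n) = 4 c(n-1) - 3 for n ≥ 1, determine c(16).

The fixed point is -3/(1 - 4) = 1, so c(n) - 1 = 4(c(n-1) - 1).
Hence c(n) = 4·4^n + 1.
c(16) = 4·4^{16} + 1 = 4·4294967296 + 1 = 17179869185.

17179869185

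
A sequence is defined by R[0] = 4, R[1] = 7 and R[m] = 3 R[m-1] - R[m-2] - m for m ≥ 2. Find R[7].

R[2] = 3·7 - 4 - 2 = 15
R[3] = 3·15 - 7 - 3 = 35
R[4] = 3·35 - 15 - 4 = 86
R[5] = 3·86 - 35 - 5 = 218
R[6] = 3·218 - 86 - 6 = 562
R[7] = 3·562 - 218 - 7 = 1461

1461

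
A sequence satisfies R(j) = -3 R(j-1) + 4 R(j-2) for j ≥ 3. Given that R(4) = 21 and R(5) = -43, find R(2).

9

Rearranging, R(j-2) = (R(j) + 3 R(j-1)) / 4.
R(3) = (-43 + 3(21)) / 4 = 20/4 = 5
R(2) = (21 + 3(5)) / 4 = 36/4 = 9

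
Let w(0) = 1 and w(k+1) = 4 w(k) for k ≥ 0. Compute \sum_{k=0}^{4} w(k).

w(1) = 4*1 = 4
w(2) = 4*4 = 16
w(3) = 4*16 = 64
w(4) = 4*64 = 256
Sum = 1 + 4 + 16 + 64 + 256 = 341

341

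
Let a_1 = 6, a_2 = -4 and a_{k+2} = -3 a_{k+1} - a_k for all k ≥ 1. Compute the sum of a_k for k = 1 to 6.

a_3 = -3*(-4) - 6 = 6
a_4 = -3*6 - (-4) = -14
a_5 = -3*(-14) - 6 = 36
a_6 = -3*36 - (-14) = -94
Sum = 6 + (-4) + 6 + (-14) + 36 + (-94) = -64

-64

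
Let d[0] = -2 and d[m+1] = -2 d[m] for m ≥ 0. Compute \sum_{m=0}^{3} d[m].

d[1] = -2*(-2) = 4
d[2] = -2*4 = -8
d[3] = -2*(-8) = 16
Sum = (-2) + 4 + (-8) + 16 = 10

10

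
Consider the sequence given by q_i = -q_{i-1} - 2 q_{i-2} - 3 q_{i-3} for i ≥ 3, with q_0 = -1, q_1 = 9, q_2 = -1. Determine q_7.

q_3 = -(-1) - 2(9) - 3(-1) = -14
q_4 = -(-14) - 2(-1) - 3(9) = -11
q_5 = -(-11) - 2(-14) - 3(-1) = 42
q_6 = -42 - 2(-11) - 3(-14) = 22
q_7 = -22 - 2(42) - 3(-11) = -73

-73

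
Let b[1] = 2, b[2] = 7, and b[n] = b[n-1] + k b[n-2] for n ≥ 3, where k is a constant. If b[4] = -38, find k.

b[3] = 7 + 2k
b[4] = 7 + 9k
So 7 + 9k = -38, giving k = -5.

-5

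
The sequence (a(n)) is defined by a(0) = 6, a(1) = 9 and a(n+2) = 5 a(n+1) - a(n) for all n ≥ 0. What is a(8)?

469551

a(2) = 5(9) - 6 = 39
a(3) = 5(39) - 9 = 186
a(4) = 5(186) - 39 = 891
a(5) = 5(891) - 186 = 4269
a(6) = 5(4269) - 891 = 20454
a(7) = 5(20454) - 4269 = 98001
a(8) = 5(98001) - 20454 = 469551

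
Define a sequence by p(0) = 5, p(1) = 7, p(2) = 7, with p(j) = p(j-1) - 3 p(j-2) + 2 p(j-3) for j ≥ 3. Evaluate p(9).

44

p(3) = 7 - 3*7 + 2*5 = -4
p(4) = (-4) - 3*7 + 2*7 = -11
p(5) = (-11) - 3*(-4) + 2*7 = 15
p(6) = 15 - 3*(-11) + 2*(-4) = 40
p(7) = 40 - 3*15 + 2*(-11) = -27
p(8) = (-27) - 3*40 + 2*15 = -117
p(9) = (-117) - 3*(-27) + 2*40 = 44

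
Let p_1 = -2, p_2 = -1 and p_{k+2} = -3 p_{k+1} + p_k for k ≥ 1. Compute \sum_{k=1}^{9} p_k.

1186

p_3 = -3·(-1) + (-2) = 1
p_4 = -3·1 + (-1) = -4
p_5 = -3·(-4) + 1 = 13
p_6 = -3·13 + (-4) = -43
p_7 = -3·(-43) + 13 = 142
p_8 = -3·142 + (-43) = -469
p_9 = -3·(-469) + 142 = 1549
Sum = (-2) + (-1) + 1 + (-4) + 13 + (-43) + 142 + (-469) + 1549 = 1186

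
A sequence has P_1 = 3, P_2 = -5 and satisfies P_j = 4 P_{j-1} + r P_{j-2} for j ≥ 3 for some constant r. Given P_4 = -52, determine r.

P_3 = -20 + 3r
P_4 = -80 + 7r
So -80 + 7r = -52, giving r = 4.

4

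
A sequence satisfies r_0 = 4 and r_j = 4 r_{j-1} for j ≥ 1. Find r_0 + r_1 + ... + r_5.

5460

r_1 = 4*4 = 16
r_2 = 4*16 = 64
r_3 = 4*64 = 256
r_4 = 4*256 = 1024
r_5 = 4*1024 = 4096
Sum = 4 + 16 + 64 + 256 + 1024 + 4096 = 5460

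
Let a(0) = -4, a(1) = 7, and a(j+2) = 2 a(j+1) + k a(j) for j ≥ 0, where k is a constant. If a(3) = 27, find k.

1

a(2) = 14 - 4k
a(3) = 28 - k
So 28 - k = 27, giving k = 1.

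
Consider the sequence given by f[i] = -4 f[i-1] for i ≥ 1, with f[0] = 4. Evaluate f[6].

16384

f[1] = -4*4 = -16
f[2] = -4*(-16) = 64
f[3] = -4*64 = -256
f[4] = -4*(-256) = 1024
f[5] = -4*1024 = -4096
f[6] = -4*(-4096) = 16384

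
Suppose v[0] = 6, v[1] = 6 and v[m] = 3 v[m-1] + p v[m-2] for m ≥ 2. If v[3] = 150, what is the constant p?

v[2] = 18 + 6p
v[3] = 54 + 24p
So 54 + 24p = 150, giving p = 4.

4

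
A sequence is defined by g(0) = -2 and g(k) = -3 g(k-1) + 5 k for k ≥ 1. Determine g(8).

g(1) = -3*(-2) + 5 = 11
g(2) = -3*11 + 10 = -23
g(3) = -3*(-23) + 15 = 84
g(4) = -3*84 + 20 = -232
g(5) = -3*(-232) + 25 = 721
g(6) = -3*721 + 30 = -2133
g(7) = -3*(-2133) + 35 = 6434
g(8) = -3*6434 + 40 = -19262

-19262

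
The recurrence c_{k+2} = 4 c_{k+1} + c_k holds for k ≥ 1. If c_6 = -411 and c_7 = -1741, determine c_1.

7

Rearranging, c_{k-2} = c_k - 4 c_{k-1}.
c_5 = -1741 - 4·(-411) = -97
c_4 = -411 - 4·(-97) = -23
c_3 = -97 - 4·(-23) = -5
c_2 = -23 - 4·(-5) = -3
c_1 = -5 - 4·(-3) = 7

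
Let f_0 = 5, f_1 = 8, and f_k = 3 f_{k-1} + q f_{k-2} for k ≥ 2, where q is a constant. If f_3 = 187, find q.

5

f_2 = 24 + 5q
f_3 = 72 + 23q
So 72 + 23q = 187, giving q = 5.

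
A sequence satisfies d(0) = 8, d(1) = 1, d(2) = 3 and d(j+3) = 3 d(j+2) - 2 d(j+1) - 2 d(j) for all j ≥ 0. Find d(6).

-191

d(3) = 3·3 - 2·1 - 2·8 = -9
d(4) = 3·(-9) - 2·3 - 2·1 = -35
d(5) = 3·(-35) - 2·(-9) - 2·3 = -93
d(6) = 3·(-93) - 2·(-35) - 2·(-9) = -191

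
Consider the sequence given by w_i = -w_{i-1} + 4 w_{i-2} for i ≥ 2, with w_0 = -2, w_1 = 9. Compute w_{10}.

-35681

w_2 = -9 + 4*(-2) = -17
w_3 = -(-17) + 4*9 = 53
w_4 = -53 + 4*(-17) = -121
w_5 = -(-121) + 4*53 = 333
w_6 = -333 + 4*(-121) = -817
w_7 = -(-817) + 4*333 = 2149
w_8 = -2149 + 4*(-817) = -5417
w_9 = -(-5417) + 4*2149 = 14013
w_{10} = -14013 + 4*(-5417) = -35681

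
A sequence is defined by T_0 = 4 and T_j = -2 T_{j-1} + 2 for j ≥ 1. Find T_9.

-1706

T_1 = -2·4 + 2 = -6
T_2 = -2·(-6) + 2 = 14
T_3 = -2·14 + 2 = -26
T_4 = -2·(-26) + 2 = 54
T_5 = -2·54 + 2 = -106
T_6 = -2·(-106) + 2 = 214
T_7 = -2·214 + 2 = -426
T_8 = -2·(-426) + 2 = 854
T_9 = -2·854 + 2 = -1706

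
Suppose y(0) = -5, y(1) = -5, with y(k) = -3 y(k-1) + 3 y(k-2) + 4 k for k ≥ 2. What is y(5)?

y(2) = -3(-5) + 3(-5) + 8 = 8
y(3) = -3(8) + 3(-5) + 12 = -27
y(4) = -3(-27) + 3(8) + 16 = 121
y(5) = -3(121) + 3(-27) + 20 = -424

-424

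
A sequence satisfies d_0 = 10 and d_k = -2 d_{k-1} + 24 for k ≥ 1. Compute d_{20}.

2097160

The fixed point is 24/(1 + 2) = 8, so d_k - 8 = -2(d_{k-1} - 8).
Hence d_k = 2·(-2)^k + 8.
d_{20} = 2·(-2)^{20} + 8 = 2·1048576 + 8 = 2097160.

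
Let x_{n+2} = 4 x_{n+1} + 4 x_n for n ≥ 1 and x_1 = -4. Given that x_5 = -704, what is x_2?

Let x_2 = v.
x_3 = -16 + 4v
x_4 = -64 + 20v
x_5 = -320 + 96v
So -320 + 96v = -704, giving v = -4.

-4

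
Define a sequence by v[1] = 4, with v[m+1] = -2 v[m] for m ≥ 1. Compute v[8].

v[2] = -2(4) = -8
v[3] = -2(-8) = 16
v[4] = -2(16) = -32
v[5] = -2(-32) = 64
v[6] = -2(64) = -128
v[7] = -2(-128) = 256
v[8] = -2(256) = -512

-512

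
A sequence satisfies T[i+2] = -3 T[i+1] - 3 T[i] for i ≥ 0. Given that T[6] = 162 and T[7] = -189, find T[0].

Rearranging, T[i-2] = (T[i] + 3 T[i-1]) / -3.
T[5] = (-189 + 3·162) / -3 = 297/-3 = -99
T[4] = (162 + 3·(-99)) / -3 = -135/-3 = 45
T[3] = (-99 + 3·45) / -3 = 36/-3 = -12
T[2] = (45 + 3·(-12)) / -3 = 9/-3 = -3
T[1] = (-12 + 3·(-3)) / -3 = -21/-3 = 7
T[0] = (-3 + 3·7) / -3 = 18/-3 = -6

-6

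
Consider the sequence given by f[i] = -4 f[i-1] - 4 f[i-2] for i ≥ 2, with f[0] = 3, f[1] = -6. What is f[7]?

-384

f[2] = -4·(-6) - 4·3 = 12
f[3] = -4·12 - 4·(-6) = -24
f[4] = -4·(-24) - 4·12 = 48
f[5] = -4·48 - 4·(-24) = -96
f[6] = -4·(-96) - 4·48 = 192
f[7] = -4·192 - 4·(-96) = -384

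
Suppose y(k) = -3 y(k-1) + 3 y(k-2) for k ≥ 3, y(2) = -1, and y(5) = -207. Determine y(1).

-7

Let y(1) = w.
y(3) = 3 + 3w
y(4) = -12 - 9w
y(5) = 45 + 36w
So 45 + 36w = -207, giving w = -7.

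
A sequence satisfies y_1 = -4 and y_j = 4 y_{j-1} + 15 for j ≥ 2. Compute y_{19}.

The fixed point is 15/(1 - 4) = -5, so y_j + 5 = 4(y_{j-1} + 5).
Hence y_j = 1·4^{j-1} - 5.
y_{19} = 1·4^{18} - 5 = 1·68719476736 - 5 = 68719476731.

68719476731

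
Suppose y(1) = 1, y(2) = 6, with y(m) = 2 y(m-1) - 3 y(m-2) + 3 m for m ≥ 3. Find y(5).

y(3) = 2*6 - 3*1 + 9 = 18
y(4) = 2*18 - 3*6 + 12 = 30
y(5) = 2*30 - 3*18 + 15 = 21

21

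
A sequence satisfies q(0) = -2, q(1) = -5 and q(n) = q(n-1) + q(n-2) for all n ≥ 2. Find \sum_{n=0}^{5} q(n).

q(2) = (-5) + (-2) = -7
q(3) = (-7) + (-5) = -12
q(4) = (-12) + (-7) = -19
q(5) = (-19) + (-12) = -31
Sum = (-2) + (-5) + (-7) + (-12) + (-19) + (-31) = -76

-76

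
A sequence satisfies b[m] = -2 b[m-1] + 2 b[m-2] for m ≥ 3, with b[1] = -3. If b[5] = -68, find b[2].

2

Let b[2] = x.
b[3] = -6 - 2x
b[4] = 12 + 6x
b[5] = -36 - 16x
So -36 - 16x = -68, giving x = 2.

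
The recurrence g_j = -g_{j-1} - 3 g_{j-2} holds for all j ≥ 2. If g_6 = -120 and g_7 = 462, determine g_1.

6

Rearranging, g_{j-2} = (g_j + g_{j-1}) / -3.
g_5 = (462 + (-120)) / -3 = 342/-3 = -114
g_4 = (-120 + (-114)) / -3 = -234/-3 = 78
g_3 = (-114 + 78) / -3 = -36/-3 = 12
g_2 = (78 + 12) / -3 = 90/-3 = -30
g_1 = (12 + (-30)) / -3 = -18/-3 = 6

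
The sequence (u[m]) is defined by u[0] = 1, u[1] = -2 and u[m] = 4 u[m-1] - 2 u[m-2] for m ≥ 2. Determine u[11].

-671808

u[2] = 4·(-2) - 2·1 = -10
u[3] = 4·(-10) - 2·(-2) = -36
u[4] = 4·(-36) - 2·(-10) = -124
u[5] = 4·(-124) - 2·(-36) = -424
u[6] = 4·(-424) - 2·(-124) = -1448
u[7] = 4·(-1448) - 2·(-424) = -4944
u[8] = 4·(-4944) - 2·(-1448) = -16880
u[9] = 4·(-16880) - 2·(-4944) = -57632
u[10] = 4·(-57632) - 2·(-16880) = -196768
u[11] = 4·(-196768) - 2·(-57632) = -671808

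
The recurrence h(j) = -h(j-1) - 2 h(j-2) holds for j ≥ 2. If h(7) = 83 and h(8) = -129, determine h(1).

-1

Rearranging, h(j-2) = (h(j) + h(j-1)) / -2.
h(6) = (-129 + 83) / -2 = -46/-2 = 23
h(5) = (83 + 23) / -2 = 106/-2 = -53
h(4) = (23 + (-53)) / -2 = -30/-2 = 15
h(3) = (-53 + 15) / -2 = -38/-2 = 19
h(2) = (15 + 19) / -2 = 34/-2 = -17
h(1) = (19 + (-17)) / -2 = 2/-2 = -1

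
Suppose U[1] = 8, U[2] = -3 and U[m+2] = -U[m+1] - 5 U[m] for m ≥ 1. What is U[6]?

U[3] = -(-3) - 5*8 = -37
U[4] = -(-37) - 5*(-3) = 52
U[5] = -52 - 5*(-37) = 133
U[6] = -133 - 5*52 = -393

-393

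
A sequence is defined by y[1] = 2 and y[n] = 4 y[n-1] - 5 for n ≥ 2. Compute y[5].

y[2] = 4*2 - 5 = 3
y[3] = 4*3 - 5 = 7
y[4] = 4*7 - 5 = 23
y[5] = 4*23 - 5 = 87

87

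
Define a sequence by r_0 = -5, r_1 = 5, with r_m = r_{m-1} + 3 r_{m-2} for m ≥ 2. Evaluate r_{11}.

r_2 = 5 + 3(-5) = -10
r_3 = (-10) + 3(5) = 5
r_4 = 5 + 3(-10) = -25
r_5 = (-25) + 3(5) = -10
r_6 = (-10) + 3(-25) = -85
r_7 = (-85) + 3(-10) = -115
r_8 = (-115) + 3(-85) = -370
r_9 = (-370) + 3(-115) = -715
r_{10} = (-715) + 3(-370) = -1825
r_{11} = (-1825) + 3(-715) = -3970

-3970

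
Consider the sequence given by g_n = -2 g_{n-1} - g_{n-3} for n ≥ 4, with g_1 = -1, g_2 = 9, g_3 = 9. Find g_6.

-59

g_4 = -2·9 - (-1) = -17
g_5 = -2·(-17) - 9 = 25
g_6 = -2·25 - 9 = -59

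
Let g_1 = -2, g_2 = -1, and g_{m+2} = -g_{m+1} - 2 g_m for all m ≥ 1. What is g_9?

25

g_3 = -(-1) - 2(-2) = 5
g_4 = -5 - 2(-1) = -3
g_5 = -(-3) - 2(5) = -7
g_6 = -(-7) - 2(-3) = 13
g_7 = -13 - 2(-7) = 1
g_8 = -1 - 2(13) = -27
g_9 = -(-27) - 2(1) = 25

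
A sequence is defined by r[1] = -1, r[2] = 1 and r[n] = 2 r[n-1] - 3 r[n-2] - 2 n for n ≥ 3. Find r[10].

r[3] = 2(1) - 3(-1) - 6 = -1
r[4] = 2(-1) - 3(1) - 8 = -13
r[5] = 2(-13) - 3(-1) - 10 = -33
r[6] = 2(-33) - 3(-13) - 12 = -39
r[7] = 2(-39) - 3(-33) - 14 = 7
r[8] = 2(7) - 3(-39) - 16 = 115
r[9] = 2(115) - 3(7) - 18 = 191
r[10] = 2(191) - 3(115) - 20 = 17

17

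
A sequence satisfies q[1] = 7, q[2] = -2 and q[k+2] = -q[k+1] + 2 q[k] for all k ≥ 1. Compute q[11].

q[3] = -(-2) + 2*7 = 16
q[4] = -16 + 2*(-2) = -20
q[5] = -(-20) + 2*16 = 52
q[6] = -52 + 2*(-20) = -92
q[7] = -(-92) + 2*52 = 196
q[8] = -196 + 2*(-92) = -380
q[9] = -(-380) + 2*196 = 772
q[10] = -772 + 2*(-380) = -1532
q[11] = -(-1532) + 2*772 = 3076

3076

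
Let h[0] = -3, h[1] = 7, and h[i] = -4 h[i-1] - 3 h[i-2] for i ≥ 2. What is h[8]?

h[2] = -4(7) - 3(-3) = -19
h[3] = -4(-19) - 3(7) = 55
h[4] = -4(55) - 3(-19) = -163
h[5] = -4(-163) - 3(55) = 487
h[6] = -4(487) - 3(-163) = -1459
h[7] = -4(-1459) - 3(487) = 4375
h[8] = -4(4375) - 3(-1459) = -13123

-13123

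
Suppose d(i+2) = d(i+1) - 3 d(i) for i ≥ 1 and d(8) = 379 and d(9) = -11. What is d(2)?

Rearranging, d(i-2) = (d(i) - d(i-1)) / -3.
d(7) = (-11 - 379) / -3 = -390/-3 = 130
d(6) = (379 - 130) / -3 = 249/-3 = -83
d(5) = (130 - (-83)) / -3 = 213/-3 = -71
d(4) = (-83 - (-71)) / -3 = -12/-3 = 4
d(3) = (-71 - 4) / -3 = -75/-3 = 25
d(2) = (4 - 25) / -3 = -21/-3 = 7

7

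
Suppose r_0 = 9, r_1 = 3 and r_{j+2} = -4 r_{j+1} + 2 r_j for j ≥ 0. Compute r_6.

r_2 = -4(3) + 2(9) = 6
r_3 = -4(6) + 2(3) = -18
r_4 = -4(-18) + 2(6) = 84
r_5 = -4(84) + 2(-18) = -372
r_6 = -4(-372) + 2(84) = 1656

1656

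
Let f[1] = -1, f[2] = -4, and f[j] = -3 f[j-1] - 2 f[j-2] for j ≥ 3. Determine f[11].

f[3] = -3·(-4) - 2·(-1) = 14
f[4] = -3·14 - 2·(-4) = -34
f[5] = -3·(-34) - 2·14 = 74
f[6] = -3·74 - 2·(-34) = -154
f[7] = -3·(-154) - 2·74 = 314
f[8] = -3·314 - 2·(-154) = -634
f[9] = -3·(-634) - 2·314 = 1274
f[10] = -3·1274 - 2·(-634) = -2554
f[11] = -3·(-2554) - 2·1274 = 5114

5114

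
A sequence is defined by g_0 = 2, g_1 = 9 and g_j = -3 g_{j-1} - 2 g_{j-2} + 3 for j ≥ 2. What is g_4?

-148

g_2 = -3·9 - 2·2 + 3 = -28
g_3 = -3·(-28) - 2·9 + 3 = 69
g_4 = -3·69 - 2·(-28) + 3 = -148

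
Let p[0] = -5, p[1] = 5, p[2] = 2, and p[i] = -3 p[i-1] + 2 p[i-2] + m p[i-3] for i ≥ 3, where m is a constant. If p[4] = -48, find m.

-2

p[3] = 4 - 5m
p[4] = -8 + 20m
So -8 + 20m = -48, giving m = -2.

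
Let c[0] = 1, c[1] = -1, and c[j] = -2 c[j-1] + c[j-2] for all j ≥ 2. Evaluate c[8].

c[2] = -2·(-1) + 1 = 3
c[3] = -2·3 + (-1) = -7
c[4] = -2·(-7) + 3 = 17
c[5] = -2·17 + (-7) = -41
c[6] = -2·(-41) + 17 = 99
c[7] = -2·99 + (-41) = -239
c[8] = -2·(-239) + 99 = 577

577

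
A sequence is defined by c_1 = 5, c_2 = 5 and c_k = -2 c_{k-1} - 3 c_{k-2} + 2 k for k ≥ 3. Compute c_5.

5

c_3 = -2(5) - 3(5) + 6 = -19
c_4 = -2(-19) - 3(5) + 8 = 31
c_5 = -2(31) - 3(-19) + 10 = 5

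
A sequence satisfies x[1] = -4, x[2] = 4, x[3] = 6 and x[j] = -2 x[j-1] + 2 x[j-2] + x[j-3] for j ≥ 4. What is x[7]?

204

x[4] = -2(6) + 2(4) + (-4) = -8
x[5] = -2(-8) + 2(6) + 4 = 32
x[6] = -2(32) + 2(-8) + 6 = -74
x[7] = -2(-74) + 2(32) + (-8) = 204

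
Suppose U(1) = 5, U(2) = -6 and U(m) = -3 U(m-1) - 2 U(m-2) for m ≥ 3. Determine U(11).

1028

U(3) = -3*(-6) - 2*5 = 8
U(4) = -3*8 - 2*(-6) = -12
U(5) = -3*(-12) - 2*8 = 20
U(6) = -3*20 - 2*(-12) = -36
U(7) = -3*(-36) - 2*20 = 68
U(8) = -3*68 - 2*(-36) = -132
U(9) = -3*(-132) - 2*68 = 260
U(10) = -3*260 - 2*(-132) = -516
U(11) = -3*(-516) - 2*260 = 1028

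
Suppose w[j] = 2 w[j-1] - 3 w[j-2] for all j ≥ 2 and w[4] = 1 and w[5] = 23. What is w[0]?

Rearranging, w[j-2] = (w[j] - 2 w[j-1]) / -3.
w[3] = (23 - 2·1) / -3 = 21/-3 = -7
w[2] = (1 - 2·(-7)) / -3 = 15/-3 = -5
w[1] = (-7 - 2·(-5)) / -3 = 3/-3 = -1
w[0] = (-5 - 2·(-1)) / -3 = -3/-3 = 1

1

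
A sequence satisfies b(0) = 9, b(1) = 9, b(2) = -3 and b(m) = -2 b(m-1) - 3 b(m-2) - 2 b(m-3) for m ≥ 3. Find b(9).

-351

b(3) = -2(-3) - 3(9) - 2(9) = -39
b(4) = -2(-39) - 3(-3) - 2(9) = 69
b(5) = -2(69) - 3(-39) - 2(-3) = -15
b(6) = -2(-15) - 3(69) - 2(-39) = -99
b(7) = -2(-99) - 3(-15) - 2(69) = 105
b(8) = -2(105) - 3(-99) - 2(-15) = 117
b(9) = -2(117) - 3(105) - 2(-99) = -351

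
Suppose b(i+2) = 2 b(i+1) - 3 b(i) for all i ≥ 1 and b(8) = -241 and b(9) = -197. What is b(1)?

-5

Rearranging, b(i-2) = (b(i) - 2 b(i-1)) / -3.
b(7) = (-197 - 2(-241)) / -3 = 285/-3 = -95
b(6) = (-241 - 2(-95)) / -3 = -51/-3 = 17
b(5) = (-95 - 2(17)) / -3 = -129/-3 = 43
b(4) = (17 - 2(43)) / -3 = -69/-3 = 23
b(3) = (43 - 2(23)) / -3 = -3/-3 = 1
b(2) = (23 - 2(1)) / -3 = 21/-3 = -7
b(1) = (1 - 2(-7)) / -3 = 15/-3 = -5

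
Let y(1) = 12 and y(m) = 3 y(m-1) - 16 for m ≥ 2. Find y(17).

The fixed point is -16/(1 - 3) = 8, so y(m) - 8 = 3(y(m-1) - 8).
Hence y(m) = 4·3^{m-1} + 8.
y(17) = 4·3^{16} + 8 = 4·43046721 + 8 = 172186892.

172186892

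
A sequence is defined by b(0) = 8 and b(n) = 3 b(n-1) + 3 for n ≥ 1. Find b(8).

62328

b(1) = 3·8 + 3 = 27
b(2) = 3·27 + 3 = 84
b(3) = 3·84 + 3 = 255
b(4) = 3·255 + 3 = 768
b(5) = 3·768 + 3 = 2307
b(6) = 3·2307 + 3 = 6924
b(7) = 3·6924 + 3 = 20775
b(8) = 3·20775 + 3 = 62328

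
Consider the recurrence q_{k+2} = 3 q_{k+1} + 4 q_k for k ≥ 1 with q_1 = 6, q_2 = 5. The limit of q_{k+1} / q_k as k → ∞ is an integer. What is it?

4

The characteristic equation is r^2 - 3r - 4 = 0, which factors as (r - 4)(r + 1) = 0.
So the roots are 4 and -1. Since |4| > |-1| and the coefficient of 4^k is non-zero, the ratio tends to 4.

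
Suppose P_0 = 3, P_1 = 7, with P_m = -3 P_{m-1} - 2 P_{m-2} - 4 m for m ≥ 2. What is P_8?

P_2 = -3(7) - 2(3) - 8 = -35
P_3 = -3(-35) - 2(7) - 12 = 79
P_4 = -3(79) - 2(-35) - 16 = -183
P_5 = -3(-183) - 2(79) - 20 = 371
P_6 = -3(371) - 2(-183) - 24 = -771
P_7 = -3(-771) - 2(371) - 28 = 1543
P_8 = -3(1543) - 2(-771) - 32 = -3119

-3119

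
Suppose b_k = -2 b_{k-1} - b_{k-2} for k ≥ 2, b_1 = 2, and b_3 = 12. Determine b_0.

Let b_0 = v.
b_2 = -4 - v
b_3 = 6 + 2v
So 6 + 2v = 12, giving v = 3.

3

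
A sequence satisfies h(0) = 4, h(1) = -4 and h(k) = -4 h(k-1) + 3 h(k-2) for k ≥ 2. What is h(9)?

-1254148

h(2) = -4·(-4) + 3·4 = 28
h(3) = -4·28 + 3·(-4) = -124
h(4) = -4·(-124) + 3·28 = 580
h(5) = -4·580 + 3·(-124) = -2692
h(6) = -4·(-2692) + 3·580 = 12508
h(7) = -4·12508 + 3·(-2692) = -58108
h(8) = -4·(-58108) + 3·12508 = 269956
h(9) = -4·269956 + 3·(-58108) = -1254148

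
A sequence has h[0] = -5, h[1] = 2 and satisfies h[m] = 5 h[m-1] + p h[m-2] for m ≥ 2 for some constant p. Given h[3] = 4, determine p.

2

h[2] = 10 - 5p
h[3] = 50 - 23p
So 50 - 23p = 4, giving p = 2.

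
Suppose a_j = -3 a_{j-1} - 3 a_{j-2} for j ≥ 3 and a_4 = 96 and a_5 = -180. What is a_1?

8

Rearranging, a_{j-2} = (a_j + 3 a_{j-1}) / -3.
a_3 = (-180 + 3*96) / -3 = 108/-3 = -36
a_2 = (96 + 3*(-36)) / -3 = -12/-3 = 4
a_1 = (-36 + 3*4) / -3 = -24/-3 = 8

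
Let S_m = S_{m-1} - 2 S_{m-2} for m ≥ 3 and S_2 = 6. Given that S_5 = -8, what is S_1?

5

Let S_1 = v.
S_3 = 6 - 2v
S_4 = -6 - 2v
S_5 = -18 + 2v
So -18 + 2v = -8, giving v = 5.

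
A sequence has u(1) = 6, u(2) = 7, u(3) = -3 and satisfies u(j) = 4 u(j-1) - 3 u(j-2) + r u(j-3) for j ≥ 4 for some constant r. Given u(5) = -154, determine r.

-1

u(4) = -33 + 6r
u(5) = -123 + 31r
So -123 + 31r = -154, giving r = -1.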